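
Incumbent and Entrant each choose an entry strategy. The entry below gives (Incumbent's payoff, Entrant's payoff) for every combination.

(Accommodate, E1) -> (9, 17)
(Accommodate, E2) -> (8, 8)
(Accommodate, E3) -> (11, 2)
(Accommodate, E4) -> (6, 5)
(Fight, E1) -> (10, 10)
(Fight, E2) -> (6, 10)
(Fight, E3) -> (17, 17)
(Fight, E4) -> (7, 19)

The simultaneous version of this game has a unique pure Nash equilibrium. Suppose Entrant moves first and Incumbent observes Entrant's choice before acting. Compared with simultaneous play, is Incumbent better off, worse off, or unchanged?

Backward induction with Entrant moving first.
- E1 → Incumbent plays Fight (best of 9, 10); Entrant gets 10.
- E2 → Incumbent plays Accommodate (best of 8, 6); Entrant gets 8.
- E3 → Incumbent plays Fight (best of 11, 17); Entrant gets 17.
- E4 → Incumbent plays Fight (best of 6, 7); Entrant gets 19.
Maximizing over 10, 8, 17, 19, Entrant chooses E4. Subgame-perfect outcome: (Fight, E4) with payoffs (7, 19).
Now find the simultaneous Nash equilibrium.
Incumbent's best replies: E1→Fight; E2→Accommodate; E3→Fight; E4→Fight.
Entrant's best replies: Accommodate→E1; Fight→E4.
Only (Fight, E4) has each player best-responding; Nash payoffs (7, 19).
Incumbent earns 7 sequentially versus 7 at the Nash outcome: unchanged.

unchanged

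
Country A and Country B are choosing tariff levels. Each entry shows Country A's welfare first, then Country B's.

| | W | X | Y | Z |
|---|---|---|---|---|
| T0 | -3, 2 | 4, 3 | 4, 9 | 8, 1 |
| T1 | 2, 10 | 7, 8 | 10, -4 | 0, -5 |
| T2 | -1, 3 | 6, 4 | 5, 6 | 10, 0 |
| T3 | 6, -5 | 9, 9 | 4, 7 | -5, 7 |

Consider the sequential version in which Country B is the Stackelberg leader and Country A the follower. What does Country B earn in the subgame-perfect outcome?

9

Country A best-responds to each possible Country B move:
- W: BR = T3, leader payoff -5.
- X: BR = T3, leader payoff 9.
- Y: BR = T1, leader payoff -4.
- Z: BR = T2, leader payoff 0.
Among -5, 9, -4, 0, the best is 9 at X. Subgame-perfect outcome: (T3, X) with payoffs (9, 9).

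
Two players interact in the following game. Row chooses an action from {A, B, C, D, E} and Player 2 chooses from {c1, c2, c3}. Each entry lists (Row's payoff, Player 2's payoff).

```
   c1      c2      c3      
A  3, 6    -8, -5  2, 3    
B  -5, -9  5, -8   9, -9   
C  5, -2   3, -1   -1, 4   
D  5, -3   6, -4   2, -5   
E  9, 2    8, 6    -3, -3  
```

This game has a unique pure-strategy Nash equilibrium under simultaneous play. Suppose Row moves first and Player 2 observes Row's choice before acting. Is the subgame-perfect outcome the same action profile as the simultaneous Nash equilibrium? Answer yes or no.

yes

Backward induction with Row moving first.
- A: Player 2 compares 6, -5, 3 and picks c1; Row would get 3.
- B: Player 2 compares -9, -8, -9 and picks c2; Row would get 5.
- C: Player 2 compares -2, -1, 4 and picks c3; Row would get -1.
- D: Player 2 compares -3, -4, -5 and picks c1; Row would get 5.
- E: Player 2 compares 2, 6, -3 and picks c2; Row would get 8.
Maximizing over 3, 5, -1, 5, 8, Row chooses E. Subgame-perfect outcome: (E, c2) with payoffs (8, 6).
For the simultaneous game, intersect best replies.
Row's best replies: c1→E; c2→E; c3→B.
Player 2's best replies: A→c1; B→c2; C→c3; D→c1; E→c2.
Only (E, c2) has each player best-responding; Nash payoffs (8, 6).
Sequential outcome (E, c2) coincides with the Nash profile (E, c2).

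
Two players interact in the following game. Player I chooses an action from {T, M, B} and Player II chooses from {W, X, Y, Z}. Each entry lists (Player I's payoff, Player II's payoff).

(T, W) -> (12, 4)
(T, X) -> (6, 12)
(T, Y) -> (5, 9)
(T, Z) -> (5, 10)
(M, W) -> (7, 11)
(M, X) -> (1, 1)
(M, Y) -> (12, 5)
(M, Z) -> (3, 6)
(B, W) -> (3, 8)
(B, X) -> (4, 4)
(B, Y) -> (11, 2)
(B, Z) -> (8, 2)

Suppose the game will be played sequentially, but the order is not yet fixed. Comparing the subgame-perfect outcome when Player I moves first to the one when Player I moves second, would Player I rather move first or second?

If Player I leads: Player II's best replies are T→X, M→W, B→W; Player I's induced payoffs 6, 7, 3; outcome (M, W), payoffs (7, 11).
If Player II leads: Player I's best replies are W→T, X→T, Y→M, Z→B; Player II's induced payoffs 4, 12, 5, 2; outcome (T, X), payoffs (6, 12).
Player I gets 7 moving first and 6 moving second, so Player I prefers to move first.

first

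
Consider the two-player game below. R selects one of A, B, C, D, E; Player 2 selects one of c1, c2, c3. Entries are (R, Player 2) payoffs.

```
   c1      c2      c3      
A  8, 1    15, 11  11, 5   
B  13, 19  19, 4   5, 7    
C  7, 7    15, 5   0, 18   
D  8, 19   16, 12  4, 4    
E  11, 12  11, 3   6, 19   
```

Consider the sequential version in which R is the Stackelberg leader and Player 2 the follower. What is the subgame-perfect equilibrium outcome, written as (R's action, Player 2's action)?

Work backward from Player 2's decision.
- A → Player 2 plays c2 (best of 1, 11, 5); R gets 15.
- B → Player 2 plays c1 (best of 19, 4, 7); R gets 13.
- C → Player 2 plays c3 (best of 7, 5, 18); R gets 0.
- D → Player 2 plays c1 (best of 19, 12, 4); R gets 8.
- E → Player 2 plays c3 (best of 12, 3, 19); R gets 6.
Among 15, 13, 0, 8, 6, the best is 15 at A. Subgame-perfect outcome: (A, c2) with payoffs (15, 11).

(A, c2)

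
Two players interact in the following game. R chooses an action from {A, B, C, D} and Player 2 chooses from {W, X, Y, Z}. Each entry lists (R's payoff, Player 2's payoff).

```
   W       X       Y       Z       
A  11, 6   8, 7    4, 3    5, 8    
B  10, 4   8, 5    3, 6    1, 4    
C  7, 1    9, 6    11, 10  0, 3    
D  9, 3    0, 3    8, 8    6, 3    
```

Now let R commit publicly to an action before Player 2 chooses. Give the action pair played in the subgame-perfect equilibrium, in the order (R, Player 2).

Backward induction with R moving first.
- A → Player 2 plays Z (best of 6, 7, 3, 8); R gets 5.
- B → Player 2 plays Y (best of 4, 5, 6, 4); R gets 3.
- C → Player 2 plays Y (best of 1, 6, 10, 3); R gets 11.
- D → Player 2 plays Y (best of 3, 3, 8, 3); R gets 8.
R's induced payoffs are 5, 3, 11, 8, so R commits to C. Subgame-perfect outcome: (C, Y) with payoffs (11, 10).

(C, Y)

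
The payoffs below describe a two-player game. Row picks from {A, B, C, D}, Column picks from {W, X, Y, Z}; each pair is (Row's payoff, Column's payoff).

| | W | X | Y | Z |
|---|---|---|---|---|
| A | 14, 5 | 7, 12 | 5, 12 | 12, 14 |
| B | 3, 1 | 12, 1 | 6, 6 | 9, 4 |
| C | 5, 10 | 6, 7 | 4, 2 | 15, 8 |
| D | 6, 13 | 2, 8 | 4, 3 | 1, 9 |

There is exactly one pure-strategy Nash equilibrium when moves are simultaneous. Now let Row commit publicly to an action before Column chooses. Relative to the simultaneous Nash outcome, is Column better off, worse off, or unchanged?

better off

Backward induction with Row moving first.
- A: BR = Z, leader payoff 12.
- B: BR = Y, leader payoff 6.
- C: BR = W, leader payoff 5.
- D: BR = W, leader payoff 6.
Row's induced payoffs are 12, 6, 5, 6, so Row commits to A. Subgame-perfect outcome: (A, Z) with payoffs (12, 14).
Under simultaneous play:
Row's best replies: W→A; X→B; Y→B; Z→C.
Column's best replies: A→Z; B→Y; C→W; D→W.
Only (B, Y) has each player best-responding; Nash payoffs (6, 6).
Column earns 14 sequentially versus 6 at the Nash outcome: better off.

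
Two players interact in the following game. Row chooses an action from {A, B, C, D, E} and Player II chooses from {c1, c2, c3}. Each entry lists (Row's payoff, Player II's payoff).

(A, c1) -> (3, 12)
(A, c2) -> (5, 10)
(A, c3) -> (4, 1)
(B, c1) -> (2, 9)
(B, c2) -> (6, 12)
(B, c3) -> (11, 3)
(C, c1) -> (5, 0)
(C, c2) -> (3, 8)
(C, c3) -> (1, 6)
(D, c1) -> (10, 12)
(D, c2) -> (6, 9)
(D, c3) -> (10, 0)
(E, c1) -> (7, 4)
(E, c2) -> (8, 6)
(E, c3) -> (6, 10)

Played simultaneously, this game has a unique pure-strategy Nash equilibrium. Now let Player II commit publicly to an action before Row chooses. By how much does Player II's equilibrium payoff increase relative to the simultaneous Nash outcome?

Solve by backward induction (Player II leads).
- c1: Row compares 3, 2, 5, 10, 7 and picks D; Player II would get 12.
- c2: Row compares 5, 6, 3, 6, 8 and picks E; Player II would get 6.
- c3: Row compares 4, 11, 1, 10, 6 and picks B; Player II would get 3.
Player II's induced payoffs are 12, 6, 3, so Player II commits to c1. Subgame-perfect outcome: (D, c1) with payoffs (10, 12).
Now find the simultaneous Nash equilibrium.
Row's best replies: c1→D; c2→E; c3→B.
Player II's best replies: A→c1; B→c2; C→c2; D→c1; E→c3.
Only (D, c1) has each player best-responding; Nash payoffs (10, 12).
Player II's commitment gain: 12 − 12 = 0.

0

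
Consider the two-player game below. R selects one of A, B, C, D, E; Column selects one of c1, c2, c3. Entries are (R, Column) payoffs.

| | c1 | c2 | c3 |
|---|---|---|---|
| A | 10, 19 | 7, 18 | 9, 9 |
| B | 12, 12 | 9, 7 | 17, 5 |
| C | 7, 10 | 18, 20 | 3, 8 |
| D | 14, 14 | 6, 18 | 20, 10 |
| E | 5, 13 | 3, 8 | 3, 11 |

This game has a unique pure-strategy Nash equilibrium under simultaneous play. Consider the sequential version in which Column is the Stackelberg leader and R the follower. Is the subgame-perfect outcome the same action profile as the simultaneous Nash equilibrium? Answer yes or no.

R best-responds to each possible Column move:
- c1: BR = D, leader payoff 14.
- c2: BR = C, leader payoff 20.
- c3: BR = D, leader payoff 10.
Among 14, 20, 10, the best is 20 at c2. Subgame-perfect outcome: (C, c2) with payoffs (18, 20).
Under simultaneous play:
R's best replies: c1→D; c2→C; c3→D.
Column's best replies: A→c1; B→c1; C→c2; D→c2; E→c1.
Only (C, c2) has each player best-responding; Nash payoffs (18, 20).
Sequential outcome (C, c2) coincides with the Nash profile (C, c2).

yes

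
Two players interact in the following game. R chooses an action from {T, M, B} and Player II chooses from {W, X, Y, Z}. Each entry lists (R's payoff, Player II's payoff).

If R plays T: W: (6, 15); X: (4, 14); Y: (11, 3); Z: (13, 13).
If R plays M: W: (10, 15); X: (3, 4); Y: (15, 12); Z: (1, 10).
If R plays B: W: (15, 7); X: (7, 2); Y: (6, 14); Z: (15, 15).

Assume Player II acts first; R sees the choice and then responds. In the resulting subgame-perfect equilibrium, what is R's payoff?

15

Backward induction with Player II moving first.
- W: R compares 6, 10, 15 and picks B; Player II would get 7.
- X: R compares 4, 3, 7 and picks B; Player II would get 2.
- Y: R compares 11, 15, 6 and picks M; Player II would get 12.
- Z: R compares 13, 1, 15 and picks B; Player II would get 15.
Player II's induced payoffs are 7, 2, 12, 15, so Player II commits to Z. Subgame-perfect outcome: (B, Z) with payoffs (15, 15).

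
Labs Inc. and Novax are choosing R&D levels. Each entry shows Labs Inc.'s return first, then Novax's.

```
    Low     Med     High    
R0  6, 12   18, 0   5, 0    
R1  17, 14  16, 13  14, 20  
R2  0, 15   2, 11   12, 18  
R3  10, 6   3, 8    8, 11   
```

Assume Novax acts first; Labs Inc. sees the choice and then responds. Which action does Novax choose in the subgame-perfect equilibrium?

Solve by backward induction (Novax leads).
- Low: Labs Inc. compares 6, 17, 0, 10 and picks R1; Novax would get 14.
- Med: Labs Inc. compares 18, 16, 2, 3 and picks R0; Novax would get 0.
- High: Labs Inc. compares 5, 14, 12, 8 and picks R1; Novax would get 20.
Novax's induced payoffs are 14, 0, 20, so Novax commits to High. Subgame-perfect outcome: (R1, High) with payoffs (14, 20).

High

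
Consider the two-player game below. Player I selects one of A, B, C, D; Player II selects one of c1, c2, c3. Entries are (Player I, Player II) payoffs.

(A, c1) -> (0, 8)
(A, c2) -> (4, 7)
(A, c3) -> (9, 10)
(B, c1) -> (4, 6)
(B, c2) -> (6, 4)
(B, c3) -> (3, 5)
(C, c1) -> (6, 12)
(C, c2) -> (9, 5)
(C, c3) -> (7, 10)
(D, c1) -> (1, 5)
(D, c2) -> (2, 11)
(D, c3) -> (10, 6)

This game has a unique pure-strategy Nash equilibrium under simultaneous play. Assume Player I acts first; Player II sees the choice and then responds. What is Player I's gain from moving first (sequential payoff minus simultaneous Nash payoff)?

Player II best-responds to each possible Player I move:
- A: Player II compares 8, 7, 10 and picks c3; Player I would get 9.
- B: Player II compares 6, 4, 5 and picks c1; Player I would get 4.
- C: Player II compares 12, 5, 10 and picks c1; Player I would get 6.
- D: Player II compares 5, 11, 6 and picks c2; Player I would get 2.
Player I's induced payoffs are 9, 4, 6, 2, so Player I commits to A. Subgame-perfect outcome: (A, c3) with payoffs (9, 10).
Under simultaneous play:
Player I's best replies: c1→C; c2→C; c3→D.
Player II's best replies: A→c3; B→c1; C→c1; D→c2.
The unique mutual best reply is (C, c1), giving (6, 12).
Player I's commitment gain: 9 − 6 = 3.

3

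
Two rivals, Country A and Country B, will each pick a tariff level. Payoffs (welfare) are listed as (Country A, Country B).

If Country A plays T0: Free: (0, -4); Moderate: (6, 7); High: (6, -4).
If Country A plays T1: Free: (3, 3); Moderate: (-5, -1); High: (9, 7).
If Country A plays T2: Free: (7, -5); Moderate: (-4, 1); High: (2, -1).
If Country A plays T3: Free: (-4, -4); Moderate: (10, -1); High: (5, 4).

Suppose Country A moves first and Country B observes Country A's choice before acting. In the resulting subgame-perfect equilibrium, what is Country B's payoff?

Backward induction with Country A moving first.
- T0 → Country B plays Moderate (best of -4, 7, -4); Country A gets 6.
- T1 → Country B plays High (best of 3, -1, 7); Country A gets 9.
- T2 → Country B plays Moderate (best of -5, 1, -1); Country A gets -4.
- T3 → Country B plays High (best of -4, -1, 4); Country A gets 5.
Maximizing over 6, 9, -4, 5, Country A chooses T1. Subgame-perfect outcome: (T1, High) with payoffs (9, 7).

7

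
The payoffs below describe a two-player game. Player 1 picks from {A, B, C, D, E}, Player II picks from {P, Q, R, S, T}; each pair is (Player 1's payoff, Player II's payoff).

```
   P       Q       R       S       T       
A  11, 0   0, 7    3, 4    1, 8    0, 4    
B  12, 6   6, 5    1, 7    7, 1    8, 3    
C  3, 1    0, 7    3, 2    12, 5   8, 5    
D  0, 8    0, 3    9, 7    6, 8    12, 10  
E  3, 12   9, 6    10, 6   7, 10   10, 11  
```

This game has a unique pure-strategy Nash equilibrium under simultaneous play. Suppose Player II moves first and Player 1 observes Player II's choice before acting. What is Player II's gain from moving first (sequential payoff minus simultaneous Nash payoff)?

Work backward from Player 1's decision.
- P: BR = B, leader payoff 6.
- Q: BR = E, leader payoff 6.
- R: BR = E, leader payoff 6.
- S: BR = C, leader payoff 5.
- T: BR = D, leader payoff 10.
Player II's induced payoffs are 6, 6, 6, 5, 10, so Player II commits to T. Subgame-perfect outcome: (D, T) with payoffs (12, 10).
Under simultaneous play:
Player 1's best replies: P→B; Q→E; R→E; S→C; T→D.
Player II's best replies: A→S; B→R; C→Q; D→T; E→P.
The unique mutual best reply is (D, T), giving (12, 10).
Player II's commitment gain: 10 − 10 = 0.

0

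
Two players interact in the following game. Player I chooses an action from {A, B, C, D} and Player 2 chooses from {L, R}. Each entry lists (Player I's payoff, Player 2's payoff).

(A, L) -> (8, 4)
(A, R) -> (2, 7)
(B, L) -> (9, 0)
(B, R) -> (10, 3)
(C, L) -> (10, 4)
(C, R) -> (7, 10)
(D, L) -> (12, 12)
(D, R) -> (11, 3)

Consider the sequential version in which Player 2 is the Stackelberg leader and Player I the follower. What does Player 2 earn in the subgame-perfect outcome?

12

Backward induction with Player 2 moving first.
- L → Player I plays D (best of 8, 9, 10, 12); Player 2 gets 12.
- R → Player I plays D (best of 2, 10, 7, 11); Player 2 gets 3.
Player 2's induced payoffs are 12, 3, so Player 2 commits to L. Subgame-perfect outcome: (D, L) with payoffs (12, 12).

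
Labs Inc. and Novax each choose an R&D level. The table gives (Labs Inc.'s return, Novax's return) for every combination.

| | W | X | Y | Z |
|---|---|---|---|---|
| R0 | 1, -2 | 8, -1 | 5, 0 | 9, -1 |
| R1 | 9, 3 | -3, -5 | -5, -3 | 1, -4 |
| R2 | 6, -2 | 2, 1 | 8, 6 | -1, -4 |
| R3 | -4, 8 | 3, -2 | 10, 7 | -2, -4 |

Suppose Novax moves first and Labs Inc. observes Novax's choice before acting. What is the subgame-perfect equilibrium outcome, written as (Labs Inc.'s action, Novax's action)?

Solve by backward induction (Novax leads).
- W → Labs Inc. plays R1 (best of 1, 9, 6, -4); Novax gets 3.
- X → Labs Inc. plays R0 (best of 8, -3, 2, 3); Novax gets -1.
- Y → Labs Inc. plays R3 (best of 5, -5, 8, 10); Novax gets 7.
- Z → Labs Inc. plays R0 (best of 9, 1, -1, -2); Novax gets -1.
Maximizing over 3, -1, 7, -1, Novax chooses Y. Subgame-perfect outcome: (R3, Y) with payoffs (10, 7).

(R3, Y)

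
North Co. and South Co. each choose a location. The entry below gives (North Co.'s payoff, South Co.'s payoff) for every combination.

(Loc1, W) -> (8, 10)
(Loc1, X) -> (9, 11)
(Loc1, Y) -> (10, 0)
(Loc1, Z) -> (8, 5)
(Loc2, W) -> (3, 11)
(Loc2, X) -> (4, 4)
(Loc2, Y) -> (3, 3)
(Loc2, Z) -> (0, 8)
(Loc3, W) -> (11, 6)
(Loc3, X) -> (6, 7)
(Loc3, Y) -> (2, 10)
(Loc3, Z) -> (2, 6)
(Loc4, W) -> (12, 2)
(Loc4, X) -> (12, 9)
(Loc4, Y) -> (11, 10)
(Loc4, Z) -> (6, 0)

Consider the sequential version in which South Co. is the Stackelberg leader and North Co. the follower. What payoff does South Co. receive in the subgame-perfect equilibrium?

10

Backward induction with South Co. moving first.
- W: BR = Loc4, leader payoff 2.
- X: BR = Loc4, leader payoff 9.
- Y: BR = Loc4, leader payoff 10.
- Z: BR = Loc1, leader payoff 5.
Maximizing over 2, 9, 10, 5, South Co. chooses Y. Subgame-perfect outcome: (Loc4, Y) with payoffs (11, 10).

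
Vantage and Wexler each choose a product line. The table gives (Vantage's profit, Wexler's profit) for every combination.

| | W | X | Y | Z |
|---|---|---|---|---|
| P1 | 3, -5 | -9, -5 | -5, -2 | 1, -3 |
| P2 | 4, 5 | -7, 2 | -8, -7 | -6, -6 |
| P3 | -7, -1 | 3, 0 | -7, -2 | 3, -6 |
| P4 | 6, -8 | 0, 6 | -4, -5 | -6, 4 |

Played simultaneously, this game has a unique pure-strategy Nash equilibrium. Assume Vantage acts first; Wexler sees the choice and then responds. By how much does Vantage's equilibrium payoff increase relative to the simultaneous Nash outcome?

Wexler best-responds to each possible Vantage move:
- P1: Wexler compares -5, -5, -2, -3 and picks Y; Vantage would get -5.
- P2: Wexler compares 5, 2, -7, -6 and picks W; Vantage would get 4.
- P3: Wexler compares -1, 0, -2, -6 and picks X; Vantage would get 3.
- P4: Wexler compares -8, 6, -5, 4 and picks X; Vantage would get 0.
Among -5, 4, 3, 0, the best is 4 at P2. Subgame-perfect outcome: (P2, W) with payoffs (4, 5).
Under simultaneous play:
Vantage's best replies: W→P4; X→P3; Y→P4; Z→P3.
Wexler's best replies: P1→Y; P2→W; P3→X; P4→X.
The unique mutual best reply is (P3, X), giving (3, 0).
Vantage's commitment gain: 4 − 3 = 1.

1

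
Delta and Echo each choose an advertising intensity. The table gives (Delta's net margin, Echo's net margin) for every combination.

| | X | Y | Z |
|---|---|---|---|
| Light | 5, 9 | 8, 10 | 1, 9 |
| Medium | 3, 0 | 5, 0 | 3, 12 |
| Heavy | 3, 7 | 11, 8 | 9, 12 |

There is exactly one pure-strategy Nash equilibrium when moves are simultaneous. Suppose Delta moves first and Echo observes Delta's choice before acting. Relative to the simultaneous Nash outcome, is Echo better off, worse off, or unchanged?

Work backward from Echo's decision.
- Light: Echo compares 9, 10, 9 and picks Y; Delta would get 8.
- Medium: Echo compares 0, 0, 12 and picks Z; Delta would get 3.
- Heavy: Echo compares 7, 8, 12 and picks Z; Delta would get 9.
Delta's induced payoffs are 8, 3, 9, so Delta commits to Heavy. Subgame-perfect outcome: (Heavy, Z) with payoffs (9, 12).
Under simultaneous play:
Delta's best replies: X→Light; Y→Heavy; Z→Heavy.
Echo's best replies: Light→Y; Medium→Z; Heavy→Z.
Only (Heavy, Z) has each player best-responding; Nash payoffs (9, 12).
Echo earns 12 sequentially versus 12 at the Nash outcome: unchanged.

unchanged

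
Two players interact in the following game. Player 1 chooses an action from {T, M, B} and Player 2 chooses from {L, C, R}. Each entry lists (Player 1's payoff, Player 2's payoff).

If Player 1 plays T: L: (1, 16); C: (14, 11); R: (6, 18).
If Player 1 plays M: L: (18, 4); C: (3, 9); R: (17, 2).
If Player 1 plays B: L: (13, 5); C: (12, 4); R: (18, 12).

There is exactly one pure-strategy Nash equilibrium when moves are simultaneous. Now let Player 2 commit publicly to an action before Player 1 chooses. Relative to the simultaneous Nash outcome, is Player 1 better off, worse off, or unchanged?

unchanged

Backward induction with Player 2 moving first.
- L: Player 1 compares 1, 18, 13 and picks M; Player 2 would get 4.
- C: Player 1 compares 14, 3, 12 and picks T; Player 2 would get 11.
- R: Player 1 compares 6, 17, 18 and picks B; Player 2 would get 12.
Maximizing over 4, 11, 12, Player 2 chooses R. Subgame-perfect outcome: (B, R) with payoffs (18, 12).
For the simultaneous game, intersect best replies.
Player 1's best replies: L→M; C→T; R→B.
Player 2's best replies: T→R; M→C; B→R.
The unique mutual best reply is (B, R), giving (18, 12).
Player 1 earns 18 sequentially versus 18 at the Nash outcome: unchanged.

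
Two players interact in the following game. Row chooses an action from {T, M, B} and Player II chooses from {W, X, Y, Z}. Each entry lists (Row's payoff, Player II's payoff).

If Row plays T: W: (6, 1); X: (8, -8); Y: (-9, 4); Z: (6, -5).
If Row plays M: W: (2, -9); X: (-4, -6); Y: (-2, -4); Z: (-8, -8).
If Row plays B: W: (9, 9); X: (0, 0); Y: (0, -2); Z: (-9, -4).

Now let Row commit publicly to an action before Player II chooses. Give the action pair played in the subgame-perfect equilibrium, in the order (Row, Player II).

(B, W)

Solve by backward induction (Row leads).
- T: BR = Y, leader payoff -9.
- M: BR = Y, leader payoff -2.
- B: BR = W, leader payoff 9.
Among -9, -2, 9, the best is 9 at B. Subgame-perfect outcome: (B, W) with payoffs (9, 9).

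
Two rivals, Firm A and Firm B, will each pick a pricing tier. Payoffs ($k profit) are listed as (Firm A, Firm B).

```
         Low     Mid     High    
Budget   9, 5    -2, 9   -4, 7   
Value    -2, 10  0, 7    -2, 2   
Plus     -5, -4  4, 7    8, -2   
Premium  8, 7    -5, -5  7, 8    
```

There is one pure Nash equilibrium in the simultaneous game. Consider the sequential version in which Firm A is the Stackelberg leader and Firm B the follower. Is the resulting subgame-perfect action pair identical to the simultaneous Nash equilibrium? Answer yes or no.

no

Solve by backward induction (Firm A leads).
- Budget: BR = Mid, leader payoff -2.
- Value: BR = Low, leader payoff -2.
- Plus: BR = Mid, leader payoff 4.
- Premium: BR = High, leader payoff 7.
Among -2, -2, 4, 7, the best is 7 at Premium. Subgame-perfect outcome: (Premium, High) with payoffs (7, 8).
Now find the simultaneous Nash equilibrium.
Firm A's best replies: Low→Budget; Mid→Plus; High→Plus.
Firm B's best replies: Budget→Mid; Value→Low; Plus→Mid; Premium→High.
Only (Plus, Mid) has each player best-responding; Nash payoffs (4, 7).
Sequential outcome (Premium, High) differs from the Nash profile (Plus, Mid).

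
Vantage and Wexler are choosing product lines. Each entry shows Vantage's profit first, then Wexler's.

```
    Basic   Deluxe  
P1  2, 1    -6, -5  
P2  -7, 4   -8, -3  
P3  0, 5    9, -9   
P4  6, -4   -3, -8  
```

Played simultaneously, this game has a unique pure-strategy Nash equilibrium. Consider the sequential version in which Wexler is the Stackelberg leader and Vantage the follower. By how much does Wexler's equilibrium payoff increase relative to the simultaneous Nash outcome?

0

Work backward from Vantage's decision.
- Basic → Vantage plays P4 (best of 2, -7, 0, 6); Wexler gets -4.
- Deluxe → Vantage plays P3 (best of -6, -8, 9, -3); Wexler gets -9.
Wexler's induced payoffs are -4, -9, so Wexler commits to Basic. Subgame-perfect outcome: (P4, Basic) with payoffs (6, -4).
Under simultaneous play:
Vantage's best replies: Basic→P4; Deluxe→P3.
Wexler's best replies: P1→Basic; P2→Basic; P3→Basic; P4→Basic.
Only (P4, Basic) has each player best-responding; Nash payoffs (6, -4).
Wexler's commitment gain: -4 − -4 = 0.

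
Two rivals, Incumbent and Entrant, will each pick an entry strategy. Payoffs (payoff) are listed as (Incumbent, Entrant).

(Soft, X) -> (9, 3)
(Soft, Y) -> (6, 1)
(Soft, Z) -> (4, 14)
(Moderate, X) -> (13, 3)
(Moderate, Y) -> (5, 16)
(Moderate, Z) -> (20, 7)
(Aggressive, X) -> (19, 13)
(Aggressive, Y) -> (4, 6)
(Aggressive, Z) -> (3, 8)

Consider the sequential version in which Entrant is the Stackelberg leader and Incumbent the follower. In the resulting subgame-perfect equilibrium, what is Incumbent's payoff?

19

Solve by backward induction (Entrant leads).
- X → Incumbent plays Aggressive (best of 9, 13, 19); Entrant gets 13.
- Y → Incumbent plays Soft (best of 6, 5, 4); Entrant gets 1.
- Z → Incumbent plays Moderate (best of 4, 20, 3); Entrant gets 7.
Entrant's induced payoffs are 13, 1, 7, so Entrant commits to X. Subgame-perfect outcome: (Aggressive, X) with payoffs (19, 13).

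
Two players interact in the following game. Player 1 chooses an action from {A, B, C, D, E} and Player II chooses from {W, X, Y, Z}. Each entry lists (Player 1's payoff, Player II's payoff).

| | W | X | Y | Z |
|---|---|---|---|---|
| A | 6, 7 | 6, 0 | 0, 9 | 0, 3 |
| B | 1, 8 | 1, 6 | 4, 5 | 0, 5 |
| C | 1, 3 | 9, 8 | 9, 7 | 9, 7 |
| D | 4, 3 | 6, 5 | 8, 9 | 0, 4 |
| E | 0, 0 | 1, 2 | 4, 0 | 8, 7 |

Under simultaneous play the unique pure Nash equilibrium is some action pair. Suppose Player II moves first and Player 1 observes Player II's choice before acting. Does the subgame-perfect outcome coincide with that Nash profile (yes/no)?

Work backward from Player 1's decision.
- W → Player 1 plays A (best of 6, 1, 1, 4, 0); Player II gets 7.
- X → Player 1 plays C (best of 6, 1, 9, 6, 1); Player II gets 8.
- Y → Player 1 plays C (best of 0, 4, 9, 8, 4); Player II gets 7.
- Z → Player 1 plays C (best of 0, 0, 9, 0, 8); Player II gets 7.
Maximizing over 7, 8, 7, 7, Player II chooses X. Subgame-perfect outcome: (C, X) with payoffs (9, 8).
For the simultaneous game, intersect best replies.
Player 1's best replies: W→A; X→C; Y→C; Z→C.
Player II's best replies: A→Y; B→W; C→X; D→Y; E→Z.
The unique mutual best reply is (C, X), giving (9, 8).
Sequential outcome (C, X) coincides with the Nash profile (C, X).

yes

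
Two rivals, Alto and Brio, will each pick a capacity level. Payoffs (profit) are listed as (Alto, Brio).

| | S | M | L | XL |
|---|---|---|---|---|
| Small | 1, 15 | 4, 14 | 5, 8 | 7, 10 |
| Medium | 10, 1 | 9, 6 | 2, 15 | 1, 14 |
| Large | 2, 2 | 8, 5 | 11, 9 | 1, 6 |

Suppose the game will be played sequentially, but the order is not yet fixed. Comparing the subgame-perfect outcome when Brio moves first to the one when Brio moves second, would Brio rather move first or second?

If Alto leads: Brio's best replies are Small→S, Medium→L, Large→L; Alto's induced payoffs 1, 2, 11; outcome (Large, L), payoffs (11, 9).
If Brio leads: Alto's best replies are S→Medium, M→Medium, L→Large, XL→Small; Brio's induced payoffs 1, 6, 9, 10; outcome (Small, XL), payoffs (7, 10).
Brio gets 10 moving first and 9 moving second, so Brio prefers to move first.

first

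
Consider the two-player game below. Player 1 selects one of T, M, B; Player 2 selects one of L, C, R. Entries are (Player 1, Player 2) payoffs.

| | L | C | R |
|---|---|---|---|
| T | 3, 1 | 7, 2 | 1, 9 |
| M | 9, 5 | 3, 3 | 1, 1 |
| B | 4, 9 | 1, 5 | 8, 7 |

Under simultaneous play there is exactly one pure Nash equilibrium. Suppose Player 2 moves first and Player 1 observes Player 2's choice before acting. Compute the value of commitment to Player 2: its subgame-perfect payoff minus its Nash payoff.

Player 1 best-responds to each possible Player 2 move:
- L: BR = M, leader payoff 5.
- C: BR = T, leader payoff 2.
- R: BR = B, leader payoff 7.
Among 5, 2, 7, the best is 7 at R. Subgame-perfect outcome: (B, R) with payoffs (8, 7).
Under simultaneous play:
Player 1's best replies: L→M; C→T; R→B.
Player 2's best replies: T→R; M→L; B→L.
The unique mutual best reply is (M, L), giving (9, 5).
Player 2's commitment gain: 7 − 5 = 2.

2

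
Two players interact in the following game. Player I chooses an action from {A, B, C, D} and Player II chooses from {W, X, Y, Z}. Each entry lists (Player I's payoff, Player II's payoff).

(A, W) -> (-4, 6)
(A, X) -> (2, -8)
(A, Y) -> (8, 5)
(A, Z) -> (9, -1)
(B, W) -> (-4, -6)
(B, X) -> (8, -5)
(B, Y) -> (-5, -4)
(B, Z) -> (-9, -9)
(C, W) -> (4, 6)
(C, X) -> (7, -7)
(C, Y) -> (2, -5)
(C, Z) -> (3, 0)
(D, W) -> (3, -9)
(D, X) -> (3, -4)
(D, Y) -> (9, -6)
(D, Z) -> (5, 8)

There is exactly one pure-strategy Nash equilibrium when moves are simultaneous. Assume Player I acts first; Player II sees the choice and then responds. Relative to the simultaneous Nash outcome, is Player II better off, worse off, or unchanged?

Work backward from Player II's decision.
- A: BR = W, leader payoff -4.
- B: BR = Y, leader payoff -5.
- C: BR = W, leader payoff 4.
- D: BR = Z, leader payoff 5.
Among -4, -5, 4, 5, the best is 5 at D. Subgame-perfect outcome: (D, Z) with payoffs (5, 8).
Under simultaneous play:
Player I's best replies: W→C; X→B; Y→D; Z→A.
Player II's best replies: A→W; B→Y; C→W; D→Z.
Only (C, W) has each player best-responding; Nash payoffs (4, 6).
Player II earns 8 sequentially versus 6 at the Nash outcome: better off.

better off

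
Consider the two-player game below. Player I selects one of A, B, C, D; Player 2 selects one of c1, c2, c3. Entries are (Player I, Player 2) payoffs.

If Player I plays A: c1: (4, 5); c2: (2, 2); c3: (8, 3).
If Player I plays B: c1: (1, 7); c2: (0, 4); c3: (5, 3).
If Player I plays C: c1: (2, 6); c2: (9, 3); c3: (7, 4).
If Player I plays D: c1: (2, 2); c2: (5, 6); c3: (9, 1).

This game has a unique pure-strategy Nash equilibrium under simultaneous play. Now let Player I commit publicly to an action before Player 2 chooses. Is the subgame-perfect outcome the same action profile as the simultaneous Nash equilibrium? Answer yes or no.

Backward induction with Player I moving first.
- A: BR = c1, leader payoff 4.
- B: BR = c1, leader payoff 1.
- C: BR = c1, leader payoff 2.
- D: BR = c2, leader payoff 5.
Among 4, 1, 2, 5, the best is 5 at D. Subgame-perfect outcome: (D, c2) with payoffs (5, 6).
For the simultaneous game, intersect best replies.
Player I's best replies: c1→A; c2→C; c3→D.
Player 2's best replies: A→c1; B→c1; C→c1; D→c2.
The unique mutual best reply is (A, c1), giving (4, 5).
Sequential outcome (D, c2) differs from the Nash profile (A, c1).

no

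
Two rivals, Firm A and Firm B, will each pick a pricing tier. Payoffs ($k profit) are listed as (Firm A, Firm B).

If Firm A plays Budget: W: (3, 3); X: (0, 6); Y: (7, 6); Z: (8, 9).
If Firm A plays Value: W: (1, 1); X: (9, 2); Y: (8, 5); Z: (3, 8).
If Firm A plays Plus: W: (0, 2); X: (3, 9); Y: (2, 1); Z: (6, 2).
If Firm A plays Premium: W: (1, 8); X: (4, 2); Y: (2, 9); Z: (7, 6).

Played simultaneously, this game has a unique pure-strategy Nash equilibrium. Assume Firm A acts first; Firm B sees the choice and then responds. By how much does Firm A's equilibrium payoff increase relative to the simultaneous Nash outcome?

Work backward from Firm B's decision.
- Budget: BR = Z, leader payoff 8.
- Value: BR = Z, leader payoff 3.
- Plus: BR = X, leader payoff 3.
- Premium: BR = Y, leader payoff 2.
Firm A's induced payoffs are 8, 3, 3, 2, so Firm A commits to Budget. Subgame-perfect outcome: (Budget, Z) with payoffs (8, 9).
Now find the simultaneous Nash equilibrium.
Firm A's best replies: W→Budget; X→Value; Y→Value; Z→Budget.
Firm B's best replies: Budget→Z; Value→Z; Plus→X; Premium→Y.
The unique mutual best reply is (Budget, Z), giving (8, 9).
Firm A's commitment gain: 8 − 8 = 0.

0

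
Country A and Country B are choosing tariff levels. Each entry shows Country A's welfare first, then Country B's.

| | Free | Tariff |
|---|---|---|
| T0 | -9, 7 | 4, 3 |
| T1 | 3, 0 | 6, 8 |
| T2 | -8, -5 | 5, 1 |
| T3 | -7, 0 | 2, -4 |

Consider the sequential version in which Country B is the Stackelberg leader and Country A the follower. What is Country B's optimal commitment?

Tariff

Solve by backward induction (Country B leads).
- Free: Country A compares -9, 3, -8, -7 and picks T1; Country B would get 0.
- Tariff: Country A compares 4, 6, 5, 2 and picks T1; Country B would get 8.
Among 0, 8, the best is 8 at Tariff. Subgame-perfect outcome: (T1, Tariff) with payoffs (6, 8).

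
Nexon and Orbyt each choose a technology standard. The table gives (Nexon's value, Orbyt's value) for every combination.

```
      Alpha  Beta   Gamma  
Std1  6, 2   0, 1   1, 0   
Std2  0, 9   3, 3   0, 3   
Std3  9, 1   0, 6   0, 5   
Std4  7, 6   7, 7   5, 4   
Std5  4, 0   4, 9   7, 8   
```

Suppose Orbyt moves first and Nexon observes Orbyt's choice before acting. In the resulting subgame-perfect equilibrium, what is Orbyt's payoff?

8

Work backward from Nexon's decision.
- Alpha: BR = Std3, leader payoff 1.
- Beta: BR = Std4, leader payoff 7.
- Gamma: BR = Std5, leader payoff 8.
Maximizing over 1, 7, 8, Orbyt chooses Gamma. Subgame-perfect outcome: (Std5, Gamma) with payoffs (7, 8).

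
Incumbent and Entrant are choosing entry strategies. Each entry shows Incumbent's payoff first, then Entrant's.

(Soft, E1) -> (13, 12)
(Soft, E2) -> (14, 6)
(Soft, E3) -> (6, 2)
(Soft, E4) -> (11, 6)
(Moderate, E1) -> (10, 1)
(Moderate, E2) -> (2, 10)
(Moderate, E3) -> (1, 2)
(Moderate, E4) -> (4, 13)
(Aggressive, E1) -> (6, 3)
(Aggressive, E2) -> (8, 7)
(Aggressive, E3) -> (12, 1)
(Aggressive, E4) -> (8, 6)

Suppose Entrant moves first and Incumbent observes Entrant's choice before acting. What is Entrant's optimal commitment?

E1

Backward induction with Entrant moving first.
- E1: Incumbent compares 13, 10, 6 and picks Soft; Entrant would get 12.
- E2: Incumbent compares 14, 2, 8 and picks Soft; Entrant would get 6.
- E3: Incumbent compares 6, 1, 12 and picks Aggressive; Entrant would get 1.
- E4: Incumbent compares 11, 4, 8 and picks Soft; Entrant would get 6.
Among 12, 6, 1, 6, the best is 12 at E1. Subgame-perfect outcome: (Soft, E1) with payoffs (13, 12).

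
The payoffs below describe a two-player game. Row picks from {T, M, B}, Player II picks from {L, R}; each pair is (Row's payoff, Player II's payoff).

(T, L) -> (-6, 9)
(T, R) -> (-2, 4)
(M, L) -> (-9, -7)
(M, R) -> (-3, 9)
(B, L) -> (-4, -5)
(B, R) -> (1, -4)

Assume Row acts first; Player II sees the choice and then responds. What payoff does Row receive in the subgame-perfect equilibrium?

Work backward from Player II's decision.
- T: BR = L, leader payoff -6.
- M: BR = R, leader payoff -3.
- B: BR = R, leader payoff 1.
Maximizing over -6, -3, 1, Row chooses B. Subgame-perfect outcome: (B, R) with payoffs (1, -4).

1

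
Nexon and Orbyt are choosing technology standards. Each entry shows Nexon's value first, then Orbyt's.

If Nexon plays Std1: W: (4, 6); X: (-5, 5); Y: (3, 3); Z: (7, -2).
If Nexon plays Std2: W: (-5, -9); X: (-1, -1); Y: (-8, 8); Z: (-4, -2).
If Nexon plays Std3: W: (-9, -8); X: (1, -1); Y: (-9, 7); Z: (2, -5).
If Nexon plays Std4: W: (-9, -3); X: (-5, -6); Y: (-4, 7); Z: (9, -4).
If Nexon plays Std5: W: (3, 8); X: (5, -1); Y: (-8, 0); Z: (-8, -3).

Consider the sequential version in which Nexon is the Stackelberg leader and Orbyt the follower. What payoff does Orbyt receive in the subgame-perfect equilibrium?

6

Orbyt best-responds to each possible Nexon move:
- Std1: BR = W, leader payoff 4.
- Std2: BR = Y, leader payoff -8.
- Std3: BR = Y, leader payoff -9.
- Std4: BR = Y, leader payoff -4.
- Std5: BR = W, leader payoff 3.
Among 4, -8, -9, -4, 3, the best is 4 at Std1. Subgame-perfect outcome: (Std1, W) with payoffs (4, 6).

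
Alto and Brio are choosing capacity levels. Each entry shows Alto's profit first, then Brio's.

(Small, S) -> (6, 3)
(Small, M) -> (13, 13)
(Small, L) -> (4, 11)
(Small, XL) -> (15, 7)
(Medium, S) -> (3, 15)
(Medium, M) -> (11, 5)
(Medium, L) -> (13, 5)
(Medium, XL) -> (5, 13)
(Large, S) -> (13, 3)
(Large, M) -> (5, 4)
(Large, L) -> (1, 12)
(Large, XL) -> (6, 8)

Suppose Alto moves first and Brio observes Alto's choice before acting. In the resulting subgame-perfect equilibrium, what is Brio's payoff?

Backward induction with Alto moving first.
- Small → Brio plays M (best of 3, 13, 11, 7); Alto gets 13.
- Medium → Brio plays S (best of 15, 5, 5, 13); Alto gets 3.
- Large → Brio plays L (best of 3, 4, 12, 8); Alto gets 1.
Maximizing over 13, 3, 1, Alto chooses Small. Subgame-perfect outcome: (Small, M) with payoffs (13, 13).

13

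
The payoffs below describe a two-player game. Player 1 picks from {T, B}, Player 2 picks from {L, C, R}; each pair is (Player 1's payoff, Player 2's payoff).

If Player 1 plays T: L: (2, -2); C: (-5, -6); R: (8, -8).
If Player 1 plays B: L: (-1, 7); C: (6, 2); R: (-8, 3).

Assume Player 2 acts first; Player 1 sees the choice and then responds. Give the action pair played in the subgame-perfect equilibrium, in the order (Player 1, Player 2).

(B, C)

Player 1 best-responds to each possible Player 2 move:
- L: BR = T, leader payoff -2.
- C: BR = B, leader payoff 2.
- R: BR = T, leader payoff -8.
Maximizing over -2, 2, -8, Player 2 chooses C. Subgame-perfect outcome: (B, C) with payoffs (6, 2).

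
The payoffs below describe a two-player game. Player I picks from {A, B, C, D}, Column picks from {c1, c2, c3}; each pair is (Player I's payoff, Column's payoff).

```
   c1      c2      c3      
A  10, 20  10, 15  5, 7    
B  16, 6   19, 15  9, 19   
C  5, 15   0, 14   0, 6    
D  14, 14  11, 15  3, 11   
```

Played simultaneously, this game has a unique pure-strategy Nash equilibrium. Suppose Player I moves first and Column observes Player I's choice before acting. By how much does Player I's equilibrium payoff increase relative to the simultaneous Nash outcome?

2

Work backward from Column's decision.
- A: Column compares 20, 15, 7 and picks c1; Player I would get 10.
- B: Column compares 6, 15, 19 and picks c3; Player I would get 9.
- C: Column compares 15, 14, 6 and picks c1; Player I would get 5.
- D: Column compares 14, 15, 11 and picks c2; Player I would get 11.
Player I's induced payoffs are 10, 9, 5, 11, so Player I commits to D. Subgame-perfect outcome: (D, c2) with payoffs (11, 15).
For the simultaneous game, intersect best replies.
Player I's best replies: c1→B; c2→B; c3→B.
Column's best replies: A→c1; B→c3; C→c1; D→c2.
The unique mutual best reply is (B, c3), giving (9, 19).
Player I's commitment gain: 11 − 9 = 2.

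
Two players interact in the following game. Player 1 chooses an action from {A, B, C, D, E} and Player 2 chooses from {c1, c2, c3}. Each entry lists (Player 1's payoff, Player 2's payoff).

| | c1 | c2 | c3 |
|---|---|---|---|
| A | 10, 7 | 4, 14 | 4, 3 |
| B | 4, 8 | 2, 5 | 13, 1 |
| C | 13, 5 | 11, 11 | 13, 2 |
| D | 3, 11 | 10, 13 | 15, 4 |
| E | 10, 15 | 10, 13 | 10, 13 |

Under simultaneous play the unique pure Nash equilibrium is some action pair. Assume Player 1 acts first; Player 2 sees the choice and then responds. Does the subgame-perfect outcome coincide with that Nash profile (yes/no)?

yes

Player 2 best-responds to each possible Player 1 move:
- A: Player 2 compares 7, 14, 3 and picks c2; Player 1 would get 4.
- B: Player 2 compares 8, 5, 1 and picks c1; Player 1 would get 4.
- C: Player 2 compares 5, 11, 2 and picks c2; Player 1 would get 11.
- D: Player 2 compares 11, 13, 4 and picks c2; Player 1 would get 10.
- E: Player 2 compares 15, 13, 13 and picks c1; Player 1 would get 10.
Among 4, 4, 11, 10, 10, the best is 11 at C. Subgame-perfect outcome: (C, c2) with payoffs (11, 11).
For the simultaneous game, intersect best replies.
Player 1's best replies: c1→C; c2→C; c3→D.
Player 2's best replies: A→c2; B→c1; C→c2; D→c2; E→c1.
Only (C, c2) has each player best-responding; Nash payoffs (11, 11).
Sequential outcome (C, c2) coincides with the Nash profile (C, c2).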